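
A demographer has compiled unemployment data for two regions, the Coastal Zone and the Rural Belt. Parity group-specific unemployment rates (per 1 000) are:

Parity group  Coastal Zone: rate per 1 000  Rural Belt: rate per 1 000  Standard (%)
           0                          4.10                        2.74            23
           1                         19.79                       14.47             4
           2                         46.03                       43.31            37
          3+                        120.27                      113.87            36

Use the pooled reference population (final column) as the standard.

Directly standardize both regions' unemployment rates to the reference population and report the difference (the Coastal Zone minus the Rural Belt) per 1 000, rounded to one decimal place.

Standard weights: 0.23, 0.04, 0.37, 0.36.
The Coastal Zone: 0.2300×4.10 + 0.0400×19.79 + 0.3700×46.03 + 0.3600×120.27 = 62.0629 per 1 000.
The Rural Belt: 0.2300×2.74 + 0.0400×14.47 + 0.3700×43.31 + 0.3600×113.87 = 58.2269 per 1 000.
Difference = 62.0629 − 58.2269 = 3.8360.

3.8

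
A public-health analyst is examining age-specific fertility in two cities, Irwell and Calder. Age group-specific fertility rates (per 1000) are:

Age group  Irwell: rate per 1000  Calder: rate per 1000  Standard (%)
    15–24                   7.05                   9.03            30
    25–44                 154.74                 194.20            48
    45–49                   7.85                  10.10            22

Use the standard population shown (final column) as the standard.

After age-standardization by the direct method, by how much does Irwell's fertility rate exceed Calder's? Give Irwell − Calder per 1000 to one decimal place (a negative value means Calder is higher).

Standard weights: 0.30, 0.48, 0.22.
Irwell: 0.3000×7.05 + 0.4800×154.74 + 0.2200×7.85 = 78.1172 per 1000.
Calder: 0.3000×9.03 + 0.4800×194.20 + 0.2200×10.10 = 98.1470 per 1000.
Difference = 78.1172 − 98.1470 = -20.0298.

-20.0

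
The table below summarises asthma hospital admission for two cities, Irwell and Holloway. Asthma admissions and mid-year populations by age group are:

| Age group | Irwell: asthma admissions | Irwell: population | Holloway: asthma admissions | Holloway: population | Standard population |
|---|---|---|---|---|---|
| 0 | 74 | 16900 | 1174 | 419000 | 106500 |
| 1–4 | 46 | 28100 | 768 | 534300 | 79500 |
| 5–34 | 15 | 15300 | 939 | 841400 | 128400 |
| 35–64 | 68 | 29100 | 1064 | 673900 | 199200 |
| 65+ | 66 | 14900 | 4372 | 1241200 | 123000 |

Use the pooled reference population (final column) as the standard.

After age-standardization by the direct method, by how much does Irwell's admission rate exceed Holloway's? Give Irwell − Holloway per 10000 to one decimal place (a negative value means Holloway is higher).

6.7

Age-specific rates per 10000 for Irwell: 43.79, 16.37, 9.80, 23.37, 44.30.
For Holloway: 28.02, 14.37, 11.16, 15.79, 35.22.
Standard total = 636600; weights = 0.1673, 0.1249, 0.2017, 0.3129, 0.1932.
Irwell: 0.1673×43.79 + 0.1249×16.37 + 0.2017×9.80 + 0.3129×23.37 + 0.1932×44.30 = 27.2176 per 10000.
Holloway: 0.1673×28.02 + 0.1249×14.37 + 0.2017×11.16 + 0.3129×15.79 + 0.1932×35.22 = 20.4797 per 10000.
Difference = 27.2176 − 20.4797 = 6.7379.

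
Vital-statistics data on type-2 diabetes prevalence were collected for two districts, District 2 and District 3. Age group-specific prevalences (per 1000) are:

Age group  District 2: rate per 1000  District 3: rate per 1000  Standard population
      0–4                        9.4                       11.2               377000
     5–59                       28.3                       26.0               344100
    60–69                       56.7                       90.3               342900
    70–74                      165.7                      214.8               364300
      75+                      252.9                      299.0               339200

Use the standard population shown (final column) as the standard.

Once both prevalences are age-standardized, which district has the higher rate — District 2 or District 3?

District 3

Standard total = 1767500; weights = 0.2133, 0.1947, 0.1940, 0.2061, 0.1919.
District 2: 0.2133×9.4 + 0.1947×28.3 + 0.1940×56.7 + 0.2061×165.7 + 0.1919×252.9 = 101.2008 per 1000.
District 3: 0.2133×11.2 + 0.1947×26.0 + 0.1940×90.3 + 0.2061×214.8 + 0.1919×299.0 = 126.6225 per 1000.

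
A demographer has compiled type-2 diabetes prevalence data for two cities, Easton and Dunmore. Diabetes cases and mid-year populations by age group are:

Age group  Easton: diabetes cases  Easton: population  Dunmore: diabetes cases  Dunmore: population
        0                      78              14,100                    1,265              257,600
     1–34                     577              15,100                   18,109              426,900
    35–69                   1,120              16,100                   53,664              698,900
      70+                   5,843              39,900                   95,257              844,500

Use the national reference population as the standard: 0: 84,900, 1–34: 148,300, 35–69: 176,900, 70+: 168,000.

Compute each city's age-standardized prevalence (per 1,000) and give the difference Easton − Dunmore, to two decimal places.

6.58

Age-specific rates per 1,000 for Easton: 5.532, 38.212, 69.565, 146.441.
For Dunmore: 4.911, 42.420, 76.784, 112.797.
Standard total = 578,100; weights = 0.1469, 0.2565, 0.3060, 0.2906.
Easton: 0.1469×5.532 + 0.2565×38.212 + 0.3060×69.565 + 0.2906×146.441 = 74.4589 per 1,000.
Dunmore: 0.1469×4.911 + 0.2565×42.420 + 0.3060×76.784 + 0.2906×112.797 = 67.8787 per 1,000.
Difference = 74.4589 − 67.8787 = 6.5802.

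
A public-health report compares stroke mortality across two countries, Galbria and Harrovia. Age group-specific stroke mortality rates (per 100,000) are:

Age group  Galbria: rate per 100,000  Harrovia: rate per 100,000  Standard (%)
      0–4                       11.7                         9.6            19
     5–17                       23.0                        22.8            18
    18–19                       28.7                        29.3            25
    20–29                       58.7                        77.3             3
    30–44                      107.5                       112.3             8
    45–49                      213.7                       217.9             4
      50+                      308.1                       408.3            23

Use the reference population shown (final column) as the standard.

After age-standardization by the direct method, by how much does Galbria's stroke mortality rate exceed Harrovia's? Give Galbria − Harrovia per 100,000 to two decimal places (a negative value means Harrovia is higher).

-23.87

Standard weights: 0.19, 0.18, 0.25, 0.03, 0.08, 0.04, 0.23.
Galbria: 0.1900×11.7 + 0.1800×23.0 + 0.2500×28.7 + 0.0300×58.7 + 0.0800×107.5 + 0.0400×213.7 + 0.2300×308.1 = 103.3100 per 100,000.
Harrovia: 0.1900×9.6 + 0.1800×22.8 + 0.2500×29.3 + 0.0300×77.3 + 0.0800×112.3 + 0.0400×217.9 + 0.2300×408.3 = 127.1810 per 100,000.
Difference = 103.3100 − 127.1810 = -23.8710.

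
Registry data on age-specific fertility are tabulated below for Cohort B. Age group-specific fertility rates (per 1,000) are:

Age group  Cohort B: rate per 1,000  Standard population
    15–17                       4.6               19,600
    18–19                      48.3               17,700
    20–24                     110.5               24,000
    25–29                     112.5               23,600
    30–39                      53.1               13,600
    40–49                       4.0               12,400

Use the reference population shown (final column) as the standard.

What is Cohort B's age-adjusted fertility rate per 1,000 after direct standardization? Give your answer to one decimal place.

63.3

Standard total = 110,900; weights = 0.1767, 0.1596, 0.2164, 0.2128, 0.1226, 0.1118.
Standardized rate: 0.1767×4.6 + 0.1596×48.3 + 0.2164×110.5 + 0.2128×112.5 + 0.1226×53.1 + 0.1118×4.0 = 63.3348 per 1,000.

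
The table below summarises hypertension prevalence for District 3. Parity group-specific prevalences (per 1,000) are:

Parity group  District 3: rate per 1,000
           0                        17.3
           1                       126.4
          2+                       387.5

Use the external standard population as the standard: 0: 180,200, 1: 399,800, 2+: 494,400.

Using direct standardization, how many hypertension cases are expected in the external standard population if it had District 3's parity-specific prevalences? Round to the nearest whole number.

245232

Expected hypertension cases = Σ (standard pop × parity-specific rate ÷ 1,000)
= 180,200×17.3/1,000 + 399,800×126.4/1,000 + 494,400×387.5/1,000
= 3117.46 + 50534.72 + 191580.00 = 245232.18.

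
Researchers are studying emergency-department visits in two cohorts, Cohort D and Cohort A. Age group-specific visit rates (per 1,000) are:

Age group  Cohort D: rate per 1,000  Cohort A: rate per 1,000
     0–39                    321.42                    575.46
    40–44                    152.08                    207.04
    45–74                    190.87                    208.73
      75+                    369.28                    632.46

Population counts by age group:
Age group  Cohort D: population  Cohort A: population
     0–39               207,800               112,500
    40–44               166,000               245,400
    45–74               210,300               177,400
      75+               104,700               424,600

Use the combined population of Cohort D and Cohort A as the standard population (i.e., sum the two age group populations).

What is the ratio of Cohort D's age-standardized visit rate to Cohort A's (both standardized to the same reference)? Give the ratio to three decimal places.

Combined standard total = 1,648,700; weights = 0.1943, 0.2495, 0.2352, 0.3210.
Cohort D: 0.1943×321.42 + 0.2495×152.08 + 0.2352×190.87 + 0.3210×369.28 = 263.8301 per 1,000.
Cohort A: 0.1943×575.46 + 0.2495×207.04 + 0.2352×208.73 + 0.3210×632.46 = 415.5891 per 1,000.
Ratio = 263.8301 ÷ 415.5891 = 0.63483.

0.635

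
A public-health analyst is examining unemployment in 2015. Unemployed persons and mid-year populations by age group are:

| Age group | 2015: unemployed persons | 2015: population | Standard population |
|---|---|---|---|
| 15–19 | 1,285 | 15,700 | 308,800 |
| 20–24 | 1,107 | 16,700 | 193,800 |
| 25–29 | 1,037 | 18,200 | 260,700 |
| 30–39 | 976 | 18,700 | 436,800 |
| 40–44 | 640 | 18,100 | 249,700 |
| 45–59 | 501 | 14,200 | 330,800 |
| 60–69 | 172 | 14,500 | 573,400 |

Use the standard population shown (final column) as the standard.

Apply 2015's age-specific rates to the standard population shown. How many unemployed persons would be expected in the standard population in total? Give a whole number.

103075

Age-specific rates per 1,000 for 2015: 81.847, 66.287, 56.978, 52.193, 35.359, 35.282, 11.862.
Expected unemployed persons = Σ (standard pop × age-specific rate ÷ 1,000)
= 308,800×81.847/1,000 + 193,800×66.287/1,000 + 260,700×56.978/1,000 + 436,800×52.193/1,000 + 249,700×35.359/1,000 + 330,800×35.282/1,000 + 573,400×11.862/1,000
= 25274.39 + 12846.50 + 14854.17 + 22797.69 + 8829.17 + 11671.18 + 6801.71 = 103074.82.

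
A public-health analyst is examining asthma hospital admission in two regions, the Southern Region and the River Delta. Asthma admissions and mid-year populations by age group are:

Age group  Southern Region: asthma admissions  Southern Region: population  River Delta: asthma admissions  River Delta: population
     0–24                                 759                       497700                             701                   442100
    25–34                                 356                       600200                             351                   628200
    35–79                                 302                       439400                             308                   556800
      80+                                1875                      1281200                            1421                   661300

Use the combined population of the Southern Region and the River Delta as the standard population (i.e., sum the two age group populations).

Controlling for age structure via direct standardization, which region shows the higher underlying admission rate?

River Delta

Age-specific rates per 10000 for the Southern Region: 15.25, 5.93, 6.87, 14.63.
For the River Delta: 15.86, 5.59, 5.53, 21.49.
Combined standard total = 5106900; weights = 0.1840, 0.2405, 0.1951, 0.3804.
The Southern Region: 0.1840×15.25 + 0.2405×5.93 + 0.1951×6.87 + 0.3804×14.63 = 11.1404 per 10000.
The River Delta: 0.1840×15.86 + 0.2405×5.59 + 0.1951×5.53 + 0.3804×21.49 = 13.5143 per 10000.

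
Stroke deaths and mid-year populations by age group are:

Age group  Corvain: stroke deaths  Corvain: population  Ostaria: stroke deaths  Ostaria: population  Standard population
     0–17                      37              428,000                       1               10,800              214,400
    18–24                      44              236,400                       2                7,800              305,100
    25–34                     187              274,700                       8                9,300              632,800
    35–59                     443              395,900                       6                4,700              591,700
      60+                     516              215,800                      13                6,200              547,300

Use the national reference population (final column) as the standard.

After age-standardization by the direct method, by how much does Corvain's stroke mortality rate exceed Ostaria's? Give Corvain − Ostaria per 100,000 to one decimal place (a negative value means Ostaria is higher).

-3.0

Age-specific rates per 100,000 for Corvain: 8.64, 18.61, 68.07, 111.90, 239.11.
For Ostaria: 9.26, 25.64, 86.02, 127.66, 209.68.
Standard total = 2,291,300; weights = 0.0936, 0.1332, 0.2762, 0.2582, 0.2389.
Corvain: 0.0936×8.64 + 0.1332×18.61 + 0.2762×68.07 + 0.2582×111.90 + 0.2389×239.11 = 108.0976 per 100,000.
Ostaria: 0.0936×9.26 + 0.1332×25.64 + 0.2762×86.02 + 0.2582×127.66 + 0.2389×209.68 = 111.0877 per 100,000.
Difference = 108.0976 − 111.0877 = -2.9901.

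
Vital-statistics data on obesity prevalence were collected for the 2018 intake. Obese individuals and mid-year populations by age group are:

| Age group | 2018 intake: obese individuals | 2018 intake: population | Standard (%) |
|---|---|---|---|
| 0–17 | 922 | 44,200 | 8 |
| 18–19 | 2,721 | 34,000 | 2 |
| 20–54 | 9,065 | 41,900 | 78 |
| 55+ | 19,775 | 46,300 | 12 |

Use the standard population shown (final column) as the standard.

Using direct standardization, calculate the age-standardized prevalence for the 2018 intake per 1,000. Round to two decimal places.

223.27

Age-specific rates per 1,000 for the 2018 intake: 20.860, 80.029, 216.348, 427.106.
Standard weights: 0.08, 0.02, 0.78, 0.12.
Standardized rate: 0.0800×20.860 + 0.0200×80.029 + 0.7800×216.348 + 0.1200×427.106 = 223.2739 per 1,000.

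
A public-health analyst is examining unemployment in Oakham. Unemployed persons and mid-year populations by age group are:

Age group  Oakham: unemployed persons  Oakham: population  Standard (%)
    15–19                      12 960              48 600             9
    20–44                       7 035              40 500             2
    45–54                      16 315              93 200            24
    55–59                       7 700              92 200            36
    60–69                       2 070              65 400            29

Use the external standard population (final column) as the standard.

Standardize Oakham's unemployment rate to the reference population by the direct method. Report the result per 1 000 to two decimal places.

108.73

Age-specific rates per 1 000 for Oakham: 266.667, 173.704, 175.054, 83.514, 31.651.
Standard weights: 0.09, 0.02, 0.24, 0.36, 0.29.
Standardized rate: 0.0900×266.667 + 0.0200×173.704 + 0.2400×175.054 + 0.3600×83.514 + 0.2900×31.651 = 108.7309 per 1 000.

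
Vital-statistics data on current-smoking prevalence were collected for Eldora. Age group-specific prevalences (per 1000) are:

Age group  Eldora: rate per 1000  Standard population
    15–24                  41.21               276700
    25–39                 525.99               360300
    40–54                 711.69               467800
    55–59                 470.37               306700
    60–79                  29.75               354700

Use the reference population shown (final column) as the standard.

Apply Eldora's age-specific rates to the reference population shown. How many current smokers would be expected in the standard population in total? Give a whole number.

688660

Expected current smokers = Σ (standard pop × age-specific rate ÷ 1000)
= 276700×41.21/1000 + 360300×525.99/1000 + 467800×711.69/1000 + 306700×470.37/1000 + 354700×29.75/1000
= 11402.81 + 189514.20 + 332928.58 + 144262.48 + 10552.33 = 688660.39.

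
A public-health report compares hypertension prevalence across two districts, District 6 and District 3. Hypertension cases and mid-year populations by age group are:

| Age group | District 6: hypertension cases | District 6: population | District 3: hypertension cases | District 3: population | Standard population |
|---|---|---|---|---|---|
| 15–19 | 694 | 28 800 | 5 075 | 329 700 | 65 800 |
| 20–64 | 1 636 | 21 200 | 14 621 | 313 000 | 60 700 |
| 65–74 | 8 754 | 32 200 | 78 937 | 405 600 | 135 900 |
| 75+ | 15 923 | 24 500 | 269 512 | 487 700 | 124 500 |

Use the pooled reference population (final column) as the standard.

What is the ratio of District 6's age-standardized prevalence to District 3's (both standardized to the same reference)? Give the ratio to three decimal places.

1.253

Age-specific rates per 1 000 for District 6: 24.097, 77.170, 271.863, 649.918.
For District 3: 15.393, 46.712, 194.618, 552.618.
Standard total = 386 900; weights = 0.1701, 0.1569, 0.3513, 0.3218.
District 6: 0.1701×24.097 + 0.1569×77.170 + 0.3513×271.863 + 0.3218×649.918 = 320.8345 per 1 000.
District 3: 0.1701×15.393 + 0.1569×46.712 + 0.3513×194.618 + 0.3218×552.618 = 256.1330 per 1 000.
Ratio = 320.8345 ÷ 256.1330 = 1.25261.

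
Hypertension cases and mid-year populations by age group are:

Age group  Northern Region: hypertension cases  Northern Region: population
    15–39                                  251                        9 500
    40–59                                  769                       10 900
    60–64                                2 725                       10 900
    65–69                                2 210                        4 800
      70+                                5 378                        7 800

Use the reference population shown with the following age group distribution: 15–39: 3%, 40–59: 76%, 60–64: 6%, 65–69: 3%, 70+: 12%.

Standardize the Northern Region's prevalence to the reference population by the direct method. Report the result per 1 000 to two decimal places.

Age-specific rates per 1 000 for the Northern Region: 26.421, 70.550, 250.000, 460.417, 689.487.
Standard weights: 0.03, 0.76, 0.06, 0.03, 0.12.
Standardized rate: 0.0300×26.421 + 0.7600×70.550 + 0.0600×250.000 + 0.0300×460.417 + 0.1200×689.487 = 165.9619 per 1 000.

165.96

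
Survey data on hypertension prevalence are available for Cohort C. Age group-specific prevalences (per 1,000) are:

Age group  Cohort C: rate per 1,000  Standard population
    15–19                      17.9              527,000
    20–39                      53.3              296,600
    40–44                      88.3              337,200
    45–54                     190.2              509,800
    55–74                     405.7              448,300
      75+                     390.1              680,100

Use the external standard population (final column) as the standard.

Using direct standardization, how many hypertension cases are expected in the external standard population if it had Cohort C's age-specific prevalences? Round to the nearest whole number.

Expected hypertension cases = Σ (standard pop × age-specific rate ÷ 1,000)
= 527,000×17.9/1,000 + 296,600×53.3/1,000 + 337,200×88.3/1,000 + 509,800×190.2/1,000 + 448,300×405.7/1,000 + 680,100×390.1/1,000
= 9433.30 + 15808.78 + 29774.76 + 96963.96 + 181875.31 + 265307.01 = 599163.12.

599163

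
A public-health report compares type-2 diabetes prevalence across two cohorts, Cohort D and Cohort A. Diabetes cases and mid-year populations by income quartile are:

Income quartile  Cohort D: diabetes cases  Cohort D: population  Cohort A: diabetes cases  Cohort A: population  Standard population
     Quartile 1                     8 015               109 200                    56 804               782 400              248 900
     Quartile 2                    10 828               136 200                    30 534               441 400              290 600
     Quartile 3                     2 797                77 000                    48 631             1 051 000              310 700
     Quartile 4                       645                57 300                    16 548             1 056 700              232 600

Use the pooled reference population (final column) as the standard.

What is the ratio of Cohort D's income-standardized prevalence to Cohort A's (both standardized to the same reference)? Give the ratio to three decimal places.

0.984

Income-specific rates per 1 000 for Cohort D: 73.397, 79.501, 36.325, 11.257.
For Cohort A: 72.602, 69.175, 46.271, 15.660.
Standard total = 1 082 800; weights = 0.2299, 0.2684, 0.2869, 0.2148.
Cohort D: 0.2299×73.397 + 0.2684×79.501 + 0.2869×36.325 + 0.2148×11.257 = 51.0490 per 1 000.
Cohort A: 0.2299×72.602 + 0.2684×69.175 + 0.2869×46.271 + 0.2148×15.660 = 51.8951 per 1 000.
Ratio = 51.0490 ÷ 51.8951 = 0.98370.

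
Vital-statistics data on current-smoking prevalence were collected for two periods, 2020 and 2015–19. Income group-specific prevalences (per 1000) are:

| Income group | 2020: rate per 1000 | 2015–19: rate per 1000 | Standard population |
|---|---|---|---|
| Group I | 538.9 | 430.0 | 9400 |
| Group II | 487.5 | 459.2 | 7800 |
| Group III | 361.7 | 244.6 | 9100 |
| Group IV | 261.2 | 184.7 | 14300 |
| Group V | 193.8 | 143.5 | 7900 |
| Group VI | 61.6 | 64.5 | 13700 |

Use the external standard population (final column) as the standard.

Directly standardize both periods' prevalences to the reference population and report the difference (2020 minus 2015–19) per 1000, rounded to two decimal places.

Standard total = 62200; weights = 0.1511, 0.1254, 0.1463, 0.2299, 0.1270, 0.2203.
2020: 0.1511×538.9 + 0.1254×487.5 + 0.1463×361.7 + 0.2299×261.2 + 0.1270×193.8 + 0.2203×61.6 = 293.7256 per 1000.
2015–19: 0.1511×430.0 + 0.1254×459.2 + 0.1463×244.6 + 0.2299×184.7 + 0.1270×143.5 + 0.2203×64.5 = 233.2497 per 1000.
Difference = 293.7256 − 233.2497 = 60.4759.

60.48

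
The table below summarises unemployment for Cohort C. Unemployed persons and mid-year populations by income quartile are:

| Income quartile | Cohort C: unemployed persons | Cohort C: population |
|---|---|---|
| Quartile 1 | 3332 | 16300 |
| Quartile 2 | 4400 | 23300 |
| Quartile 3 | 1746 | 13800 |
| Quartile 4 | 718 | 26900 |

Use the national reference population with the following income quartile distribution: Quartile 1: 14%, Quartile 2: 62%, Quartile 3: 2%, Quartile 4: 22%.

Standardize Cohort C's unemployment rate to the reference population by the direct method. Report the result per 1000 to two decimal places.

154.10

Income-specific rates per 1000 for Cohort C: 204.417, 188.841, 126.522, 26.691.
Standard weights: 0.14, 0.62, 0.02, 0.22.
Standardized rate: 0.1400×204.417 + 0.6200×188.841 + 0.0200×126.522 + 0.2200×26.691 = 154.1025 per 1000.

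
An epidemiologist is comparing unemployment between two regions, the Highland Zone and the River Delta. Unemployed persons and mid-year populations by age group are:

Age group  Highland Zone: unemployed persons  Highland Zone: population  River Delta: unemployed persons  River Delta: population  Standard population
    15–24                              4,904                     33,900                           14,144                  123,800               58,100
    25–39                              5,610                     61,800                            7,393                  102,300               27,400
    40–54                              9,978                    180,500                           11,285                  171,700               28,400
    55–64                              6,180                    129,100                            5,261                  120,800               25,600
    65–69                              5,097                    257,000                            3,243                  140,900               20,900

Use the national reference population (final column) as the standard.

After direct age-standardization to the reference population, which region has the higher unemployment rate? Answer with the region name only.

Age-specific rates per 1,000 for the Highland Zone: 144.661, 90.777, 55.280, 47.870, 19.833.
For the River Delta: 114.249, 72.268, 65.725, 43.551, 23.016.
Standard total = 160,400; weights = 0.3622, 0.1708, 0.1771, 0.1596, 0.1303.
The Highland Zone: 0.3622×144.661 + 0.1708×90.777 + 0.1771×55.280 + 0.1596×47.870 + 0.1303×19.833 = 87.9176 per 1,000.
The River Delta: 0.3622×114.249 + 0.1708×72.268 + 0.1771×65.725 + 0.1596×43.551 + 0.1303×23.016 = 75.3151 per 1,000.
The crude rates (47.97 vs 62.66) would put the River Delta higher, but that reflects its age composition; once standardized to a common age structure, the Highland Zone has the higher underlying rate.

Highland Zone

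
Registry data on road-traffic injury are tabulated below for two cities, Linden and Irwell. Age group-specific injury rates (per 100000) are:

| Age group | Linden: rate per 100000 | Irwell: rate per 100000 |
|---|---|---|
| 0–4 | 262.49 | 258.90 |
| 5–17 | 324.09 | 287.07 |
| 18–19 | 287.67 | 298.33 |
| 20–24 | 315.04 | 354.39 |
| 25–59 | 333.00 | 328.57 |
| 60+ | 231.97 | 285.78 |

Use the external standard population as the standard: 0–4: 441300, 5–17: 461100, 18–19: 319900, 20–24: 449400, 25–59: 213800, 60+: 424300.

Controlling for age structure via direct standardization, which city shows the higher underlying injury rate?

Irwell

Standard total = 2309800; weights = 0.1911, 0.1996, 0.1385, 0.1946, 0.0926, 0.1837.
Linden: 0.1911×262.49 + 0.1996×324.09 + 0.1385×287.67 + 0.1946×315.04 + 0.0926×333.00 + 0.1837×231.97 = 289.4188 per 100000.
Irwell: 0.1911×258.90 + 0.1996×287.07 + 0.1385×298.33 + 0.1946×354.39 + 0.0926×328.57 + 0.1837×285.78 = 299.9497 per 100000.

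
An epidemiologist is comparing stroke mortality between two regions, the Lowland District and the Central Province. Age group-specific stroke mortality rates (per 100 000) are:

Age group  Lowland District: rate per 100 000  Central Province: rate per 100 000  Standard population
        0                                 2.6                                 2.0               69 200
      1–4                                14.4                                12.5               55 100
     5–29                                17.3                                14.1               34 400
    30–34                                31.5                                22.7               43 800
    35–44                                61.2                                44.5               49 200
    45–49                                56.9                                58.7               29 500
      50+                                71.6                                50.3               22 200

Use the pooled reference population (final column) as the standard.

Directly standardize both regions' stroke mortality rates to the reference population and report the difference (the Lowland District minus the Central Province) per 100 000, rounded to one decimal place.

6.2

Standard total = 303 400; weights = 0.2281, 0.1816, 0.1134, 0.1444, 0.1622, 0.0972, 0.0732.
The Lowland District: 0.2281×2.6 + 0.1816×14.4 + 0.1134×17.3 + 0.1444×31.5 + 0.1622×61.2 + 0.0972×56.9 + 0.0732×71.6 = 30.4130 per 100 000.
The Central Province: 0.2281×2.0 + 0.1816×12.5 + 0.1134×14.1 + 0.1444×22.7 + 0.1622×44.5 + 0.0972×58.7 + 0.0732×50.3 = 24.2062 per 100 000.
Difference = 30.4130 − 24.2062 = 6.2068.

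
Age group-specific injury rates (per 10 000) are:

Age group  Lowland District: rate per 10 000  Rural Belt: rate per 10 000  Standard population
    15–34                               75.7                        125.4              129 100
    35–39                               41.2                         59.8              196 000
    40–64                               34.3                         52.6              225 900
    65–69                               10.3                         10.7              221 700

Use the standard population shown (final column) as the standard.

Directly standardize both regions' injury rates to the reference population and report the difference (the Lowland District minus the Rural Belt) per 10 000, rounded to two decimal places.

-18.49

Standard total = 772 700; weights = 0.1671, 0.2537, 0.2924, 0.2869.
The Lowland District: 0.1671×75.7 + 0.2537×41.2 + 0.2924×34.3 + 0.2869×10.3 = 36.0812 per 10 000.
The Rural Belt: 0.1671×125.4 + 0.2537×59.8 + 0.2924×52.6 + 0.2869×10.7 = 54.5677 per 10 000.
Difference = 36.0812 − 54.5677 = -18.4865.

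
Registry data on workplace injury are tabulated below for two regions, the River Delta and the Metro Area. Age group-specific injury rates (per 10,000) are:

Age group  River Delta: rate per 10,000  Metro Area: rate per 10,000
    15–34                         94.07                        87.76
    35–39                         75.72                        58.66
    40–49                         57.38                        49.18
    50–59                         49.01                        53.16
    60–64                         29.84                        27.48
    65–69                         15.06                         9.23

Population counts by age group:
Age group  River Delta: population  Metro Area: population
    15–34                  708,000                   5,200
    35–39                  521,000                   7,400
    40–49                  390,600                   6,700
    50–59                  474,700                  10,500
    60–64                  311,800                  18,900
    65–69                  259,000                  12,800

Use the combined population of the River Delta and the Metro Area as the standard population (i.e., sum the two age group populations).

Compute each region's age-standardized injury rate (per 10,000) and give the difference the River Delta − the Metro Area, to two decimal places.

6.28

Combined standard total = 2,726,600; weights = 0.2616, 0.1938, 0.1457, 0.1780, 0.1213, 0.0997.
The River Delta: 0.2616×94.07 + 0.1938×75.72 + 0.1457×57.38 + 0.1780×49.01 + 0.1213×29.84 + 0.0997×15.06 = 61.4829 per 10,000.
The Metro Area: 0.2616×87.76 + 0.1938×58.66 + 0.1457×49.18 + 0.1780×53.16 + 0.1213×27.48 + 0.0997×9.23 = 55.2025 per 10,000.
Difference = 61.4829 − 55.2025 = 6.2804.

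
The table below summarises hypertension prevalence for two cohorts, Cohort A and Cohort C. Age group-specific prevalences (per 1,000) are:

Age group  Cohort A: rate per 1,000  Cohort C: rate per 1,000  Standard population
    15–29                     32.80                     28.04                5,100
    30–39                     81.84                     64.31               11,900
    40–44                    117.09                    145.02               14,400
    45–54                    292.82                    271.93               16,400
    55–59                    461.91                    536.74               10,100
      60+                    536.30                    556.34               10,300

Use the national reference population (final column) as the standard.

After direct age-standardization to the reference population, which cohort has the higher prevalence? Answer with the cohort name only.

Standard total = 68,200; weights = 0.0748, 0.1745, 0.2111, 0.2405, 0.1481, 0.1510.
Cohort A: 0.0748×32.80 + 0.1745×81.84 + 0.2111×117.09 + 0.2405×292.82 + 0.1481×461.91 + 0.1510×536.30 = 261.2713 per 1,000.
Cohort C: 0.0748×28.04 + 0.1745×64.31 + 0.2111×145.02 + 0.2405×271.93 + 0.1481×536.74 + 0.1510×556.34 = 272.8388 per 1,000.

Cohort C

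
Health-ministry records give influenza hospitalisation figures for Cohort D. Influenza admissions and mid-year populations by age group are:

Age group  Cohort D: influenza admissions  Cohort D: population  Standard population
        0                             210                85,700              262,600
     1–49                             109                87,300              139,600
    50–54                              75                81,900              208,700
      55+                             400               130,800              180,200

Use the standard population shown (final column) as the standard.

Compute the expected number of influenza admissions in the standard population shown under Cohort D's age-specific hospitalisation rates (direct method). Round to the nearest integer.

1560

Age-specific rates per 100,000 for Cohort D: 245.04, 124.86, 91.58, 305.81.
Expected influenza admissions = Σ (standard pop × age-specific rate ÷ 100,000)
= 262,600×245.04/100,000 + 139,600×124.86/100,000 + 208,700×91.58/100,000 + 180,200×305.81/100,000
= 643.48 + 174.30 + 191.12 + 551.07 = 1559.96.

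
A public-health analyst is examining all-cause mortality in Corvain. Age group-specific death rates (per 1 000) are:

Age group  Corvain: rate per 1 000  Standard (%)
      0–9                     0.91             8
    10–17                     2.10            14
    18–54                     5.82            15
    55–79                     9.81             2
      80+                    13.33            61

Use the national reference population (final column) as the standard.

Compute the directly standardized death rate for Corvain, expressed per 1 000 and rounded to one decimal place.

Standard weights: 0.08, 0.14, 0.15, 0.02, 0.61.
Standardized rate: 0.0800×0.91 + 0.1400×2.10 + 0.1500×5.82 + 0.0200×9.81 + 0.6100×13.33 = 9.5673 per 1 000.

9.6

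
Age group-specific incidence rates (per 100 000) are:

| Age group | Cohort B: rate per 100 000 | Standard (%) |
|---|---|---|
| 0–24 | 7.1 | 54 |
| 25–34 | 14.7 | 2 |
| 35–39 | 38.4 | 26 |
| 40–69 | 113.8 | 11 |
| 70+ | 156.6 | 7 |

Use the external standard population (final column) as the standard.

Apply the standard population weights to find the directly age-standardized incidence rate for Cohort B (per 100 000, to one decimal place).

Standard weights: 0.54, 0.02, 0.26, 0.11, 0.07.
Standardized rate: 0.5400×7.1 + 0.0200×14.7 + 0.2600×38.4 + 0.1100×113.8 + 0.0700×156.6 = 37.5920 per 100 000.

37.6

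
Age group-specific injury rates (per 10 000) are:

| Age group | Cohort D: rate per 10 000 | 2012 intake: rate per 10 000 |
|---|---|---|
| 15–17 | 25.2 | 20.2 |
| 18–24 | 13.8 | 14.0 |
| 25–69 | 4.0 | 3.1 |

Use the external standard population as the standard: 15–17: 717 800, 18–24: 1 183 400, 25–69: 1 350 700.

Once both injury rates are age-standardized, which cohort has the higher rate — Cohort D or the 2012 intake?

Cohort D

Standard total = 3 251 900; weights = 0.2207, 0.3639, 0.4154.
Cohort D: 0.2207×25.2 + 0.3639×13.8 + 0.4154×4.0 = 12.2459 per 10 000.
The 2012 intake: 0.2207×20.2 + 0.3639×14.0 + 0.4154×3.1 = 10.8411 per 10 000.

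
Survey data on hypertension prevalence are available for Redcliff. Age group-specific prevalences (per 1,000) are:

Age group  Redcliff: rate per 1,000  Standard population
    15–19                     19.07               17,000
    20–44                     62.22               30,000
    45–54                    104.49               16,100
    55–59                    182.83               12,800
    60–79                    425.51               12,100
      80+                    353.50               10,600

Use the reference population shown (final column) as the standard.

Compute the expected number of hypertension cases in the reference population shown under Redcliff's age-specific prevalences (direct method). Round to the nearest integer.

15109

Expected hypertension cases = Σ (standard pop × age-specific rate ÷ 1,000)
= 17,000×19.07/1,000 + 30,000×62.22/1,000 + 16,100×104.49/1,000 + 12,800×182.83/1,000 + 12,100×425.51/1,000 + 10,600×353.50/1,000
= 324.19 + 1866.60 + 1682.29 + 2340.22 + 5148.67 + 3747.10 = 15109.07.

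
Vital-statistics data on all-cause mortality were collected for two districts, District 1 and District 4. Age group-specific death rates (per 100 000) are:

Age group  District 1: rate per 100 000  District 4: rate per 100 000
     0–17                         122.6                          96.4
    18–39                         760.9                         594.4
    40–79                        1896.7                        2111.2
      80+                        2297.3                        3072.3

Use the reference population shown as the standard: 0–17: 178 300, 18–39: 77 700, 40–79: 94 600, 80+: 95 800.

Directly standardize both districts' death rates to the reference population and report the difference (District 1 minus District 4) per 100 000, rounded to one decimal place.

-172.3

Standard total = 446 400; weights = 0.3994, 0.1741, 0.2119, 0.2146.
District 1: 0.3994×122.6 + 0.1741×760.9 + 0.2119×1896.7 + 0.2146×2297.3 = 1076.3680 per 100 000.
District 4: 0.3994×96.4 + 0.1741×594.4 + 0.2119×2111.2 + 0.2146×3072.3 = 1248.6982 per 100 000.
Difference = 1076.3680 − 1248.6982 = -172.3302.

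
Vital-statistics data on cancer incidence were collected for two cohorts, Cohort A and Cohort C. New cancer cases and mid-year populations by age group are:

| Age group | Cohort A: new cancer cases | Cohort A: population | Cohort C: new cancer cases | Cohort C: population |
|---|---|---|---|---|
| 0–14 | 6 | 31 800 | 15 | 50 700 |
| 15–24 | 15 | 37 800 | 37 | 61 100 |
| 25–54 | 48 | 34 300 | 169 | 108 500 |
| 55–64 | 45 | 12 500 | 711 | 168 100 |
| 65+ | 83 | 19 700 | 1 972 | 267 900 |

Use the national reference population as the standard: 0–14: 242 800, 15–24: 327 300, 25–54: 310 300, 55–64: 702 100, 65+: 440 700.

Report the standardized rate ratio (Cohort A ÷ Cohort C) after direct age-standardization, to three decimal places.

0.717

Age-specific rates per 100 000 for Cohort A: 18.87, 39.68, 139.94, 360.00, 421.32.
For Cohort C: 29.59, 60.56, 155.76, 422.96, 736.10.
Standard total = 2 023 200; weights = 0.1200, 0.1618, 0.1534, 0.3470, 0.2178.
Cohort A: 0.1200×18.87 + 0.1618×39.68 + 0.1534×139.94 + 0.3470×360.00 + 0.2178×421.32 = 246.8489 per 100 000.
Cohort C: 0.1200×29.59 + 0.1618×60.56 + 0.1534×155.76 + 0.3470×422.96 + 0.2178×736.10 = 344.3532 per 100 000.
Ratio = 246.8489 ÷ 344.3532 = 0.71685.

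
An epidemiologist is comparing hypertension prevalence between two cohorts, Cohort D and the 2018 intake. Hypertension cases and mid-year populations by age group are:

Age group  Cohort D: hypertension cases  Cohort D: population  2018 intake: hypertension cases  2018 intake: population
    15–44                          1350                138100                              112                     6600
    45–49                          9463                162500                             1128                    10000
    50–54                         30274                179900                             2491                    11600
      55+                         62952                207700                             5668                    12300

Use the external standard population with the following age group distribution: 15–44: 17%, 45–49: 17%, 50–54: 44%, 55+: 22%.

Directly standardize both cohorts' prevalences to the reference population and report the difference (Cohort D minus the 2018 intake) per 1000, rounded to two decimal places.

Age-specific rates per 1000 for Cohort D: 9.776, 58.234, 168.282, 303.091.
For the 2018 intake: 16.970, 112.800, 214.741, 460.813.
Standard weights: 0.17, 0.17, 0.44, 0.22.
Cohort D: 0.1700×9.776 + 0.1700×58.234 + 0.4400×168.282 + 0.2200×303.091 = 152.2859 per 1000.
The 2018 intake: 0.1700×16.970 + 0.1700×112.800 + 0.4400×214.741 + 0.2200×460.813 = 217.9259 per 1000.
Difference = 152.2859 − 217.9259 = -65.6401.

-65.64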